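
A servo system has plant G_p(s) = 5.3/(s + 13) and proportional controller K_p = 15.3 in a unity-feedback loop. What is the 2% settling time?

Closed-loop transfer function: T(s) = K_p·G_p(s)/(1 + K_p·G_p(s)) = 81.09/(s + 13 + 81.09) = 81.09/(s + 94.09).
Time constant τ = 1/94.09 = 0.01063 s, so the 2% settling time is about 4τ = 0.0425 s.

T_s ≈ 0.0425 s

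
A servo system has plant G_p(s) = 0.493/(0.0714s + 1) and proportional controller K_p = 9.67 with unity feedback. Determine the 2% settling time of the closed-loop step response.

T_s ≈ 0.0495 s

Closed loop: T(s) = K_p·G_p/(1+K_p·G_p) = 4.767/(0.0714s + 1 + 4.767), with pole at s = −(1 + 4.767)/0.0714 = −80.77.
τ = 1/80.77 = 0.01238 s, so 2% settling time ≈ 4τ = 0.0495 s.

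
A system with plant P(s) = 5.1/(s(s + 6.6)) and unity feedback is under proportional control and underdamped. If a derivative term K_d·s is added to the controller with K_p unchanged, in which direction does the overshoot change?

decrease

The derivative term adds K·K_d to the s-coefficient of the characteristic equation, raising 2ζω_n while ω_n is unchanged; ζ increases, so overshoot decreases.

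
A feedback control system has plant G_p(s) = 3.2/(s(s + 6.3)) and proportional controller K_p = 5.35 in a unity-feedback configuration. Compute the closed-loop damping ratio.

ζ = 0.761

The closed-loop denominator is s(s+6.3) + 5.35·3.2 = s² + 6.3s + 17.12.
Matching s² + 2ζω_n s + ω_n²: ω_n = √17.12 = 4.138 rad/s and 2ζω_n = 6.3, so ζ = 6.3/(2·4.138) = 0.761.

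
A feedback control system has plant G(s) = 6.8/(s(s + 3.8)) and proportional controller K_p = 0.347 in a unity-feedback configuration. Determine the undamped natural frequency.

1 + K_p·G(s) = 0 gives s² + 3.8s + 2.36 = 0.
So ω_n² = 2.36 ⇒ ω_n = 1.536 rad/s, and ζ = 3.8/(2ω_n) = 1.24.

ω_n = 1.54 rad/s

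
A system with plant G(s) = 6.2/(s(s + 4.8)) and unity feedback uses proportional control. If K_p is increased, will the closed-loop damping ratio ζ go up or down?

decrease

ζ = 4.8/(2√(6.2K_p)); increasing K_p raises the denominator, so ζ falls.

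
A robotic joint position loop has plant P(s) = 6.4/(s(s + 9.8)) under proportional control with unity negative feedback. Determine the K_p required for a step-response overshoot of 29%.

K_p = 27.9

From %OS = 100·exp(−πζ/√(1−ζ²)) = 29%, ζ = −ln(0.29)/√(π²+ln²(0.29)) = 0.3666.
Characteristic equation s² + 9.8s + 6.4K_p = 0 gives ζ = 9.8/(2√(6.4K_p)).
Setting ζ = 0.3666: √(6.4K_p) = 9.8/(2·0.3666) = 13.37, so K_p = 178.7/6.4 = 27.9.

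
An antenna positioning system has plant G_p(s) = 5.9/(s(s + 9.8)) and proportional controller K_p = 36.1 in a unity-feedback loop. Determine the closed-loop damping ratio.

The closed-loop denominator is s(s+9.8) + 36.1·5.9 = s² + 9.8s + 213.
Matching s² + 2ζω_n s + ω_n²: ω_n = √213 = 14.59 rad/s and 2ζω_n = 9.8, so ζ = 9.8/(2·14.59) = 0.336.

ζ = 0.336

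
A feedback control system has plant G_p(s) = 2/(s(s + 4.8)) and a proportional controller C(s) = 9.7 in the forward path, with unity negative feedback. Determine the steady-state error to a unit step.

0

The open loop C(s)G_p(s) has a pole at the origin (type 1), so the static position error constant is infinite and e_ss = 1/(1+∞) = 0.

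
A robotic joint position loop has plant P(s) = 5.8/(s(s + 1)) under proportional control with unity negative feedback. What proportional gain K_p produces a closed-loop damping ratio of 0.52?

K_p = 0.159

Closed-loop characteristic equation: s² + 1s + K_p·5.8 = 0.
So ω_n = √(5.8K_p) and 2ζω_n = 1, giving ζ = 1/(2√(5.8K_p)).
Setting ζ = 0.52: √(5.8K_p) = 1/(2·0.52) = 0.9615, so K_p = 0.9246/5.8 = 0.159.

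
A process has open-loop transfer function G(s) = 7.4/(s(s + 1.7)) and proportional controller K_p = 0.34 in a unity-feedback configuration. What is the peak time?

Closed-loop characteristic equation: s² + 1.7s + 2.516 = 0, so ω_n = 1.586 rad/s and ζ = 1.7/(2·1.586) = 0.5359.
Damped frequency ω_d = ω_n√(1−ζ²) = 1.339 rad/s, so peak time T_p = π/ω_d = 2.35 s.

T_p = 2.35 s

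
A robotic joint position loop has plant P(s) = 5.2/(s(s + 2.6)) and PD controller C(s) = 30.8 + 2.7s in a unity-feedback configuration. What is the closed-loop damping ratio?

Forward path: (30.8 + 2.7s)·5.2/(s(s+2.6)). The closed-loop characteristic equation is s² + (2.6 + 5.2·2.7)s + 5.2·30.8 = 0.
That is s² + 16.64s + 160.2 = 0, so ω_n = 12.66 rad/s and ζ = 16.64/(2·12.66) = 0.6574.

ζ = 0.657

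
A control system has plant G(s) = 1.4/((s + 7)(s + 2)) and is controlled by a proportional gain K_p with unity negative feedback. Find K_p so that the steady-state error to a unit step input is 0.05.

The loop is type 0, so e_ss(step) = 1/(1 + K_pos) with K_pos = K_p·G(0).
G(0) = 0.1. Require 1/(1 + K_p·0.1) = 0.05, so 1 + 0.1·K_p = 20.
K_p = (20 − 1)/0.1 = 190.

K_p = 190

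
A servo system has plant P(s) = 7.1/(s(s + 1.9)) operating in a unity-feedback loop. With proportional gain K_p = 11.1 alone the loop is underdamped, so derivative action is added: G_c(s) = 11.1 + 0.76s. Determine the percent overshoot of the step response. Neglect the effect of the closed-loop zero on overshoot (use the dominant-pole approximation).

Forward path: (11.1 + 0.76s)·7.1/(s(s+1.9)). The closed-loop characteristic equation is s² + (1.9 + 7.1·0.76)s + 7.1·11.1 = 0.
That is s² + 7.296s + 78.81 = 0, so ω_n = 8.877 rad/s and ζ = 7.296/(2·8.877) = 0.4109.
%OS = 100·exp(−πζ/√(1−ζ²)) = 24.3%.

24.3%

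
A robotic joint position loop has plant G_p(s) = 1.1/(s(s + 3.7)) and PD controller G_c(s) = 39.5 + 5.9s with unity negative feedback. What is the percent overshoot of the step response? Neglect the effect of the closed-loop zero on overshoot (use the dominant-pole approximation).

2.18%

Forward path: (39.5 + 5.9s)·1.1/(s(s+3.7)). The closed-loop characteristic equation is s² + (3.7 + 1.1·5.9)s + 1.1·39.5 = 0.
That is s² + 10.19s + 43.45 = 0, so ω_n = 6.592 rad/s and ζ = 10.19/(2·6.592) = 0.7729.
%OS = 100·exp(−πζ/√(1−ζ²)) = 2.18%.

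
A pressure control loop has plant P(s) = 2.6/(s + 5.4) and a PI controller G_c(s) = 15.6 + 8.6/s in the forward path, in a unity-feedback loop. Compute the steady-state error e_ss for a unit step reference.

0

The open loop G_c(s)P(s) has a pole at the origin (type 1), so the static position error constant is infinite and e_ss = 1/(1+∞) = 0.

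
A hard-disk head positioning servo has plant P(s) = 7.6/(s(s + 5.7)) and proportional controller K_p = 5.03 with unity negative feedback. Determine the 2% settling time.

T_s ≈ 1.4 s

The closed-loop denominator s² + 5.7s + 38.23 gives ω_n = √38.23 = 6.183 and ζ = 5.7/(2ω_n) = 0.461.
2% settling time T_s ≈ 4/(ζω_n) = 4/2.85 = 1.4 s.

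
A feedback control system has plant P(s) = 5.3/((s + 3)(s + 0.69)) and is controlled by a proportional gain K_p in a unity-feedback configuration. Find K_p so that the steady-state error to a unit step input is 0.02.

K_p = 19.1

For a type-0 loop with proportional control, e_ss = 1/(1 + K_p·P(0)).
P(0) = 2.56. Require 1/(1 + K_p·2.56) = 0.02, so 1 + 2.56·K_p = 50.
K_p = (50 − 1)/2.56 = 19.1.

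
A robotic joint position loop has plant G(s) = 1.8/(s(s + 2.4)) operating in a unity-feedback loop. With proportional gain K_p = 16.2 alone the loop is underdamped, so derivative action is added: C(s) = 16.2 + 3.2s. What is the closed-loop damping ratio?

Forward path: (16.2 + 3.2s)·1.8/(s(s+2.4)). The closed-loop characteristic equation is s² + (2.4 + 1.8·3.2)s + 1.8·16.2 = 0.
That is s² + 8.16s + 29.16 = 0, so ω_n = 5.4 rad/s and ζ = 8.16/(2·5.4) = 0.7556.

ζ = 0.756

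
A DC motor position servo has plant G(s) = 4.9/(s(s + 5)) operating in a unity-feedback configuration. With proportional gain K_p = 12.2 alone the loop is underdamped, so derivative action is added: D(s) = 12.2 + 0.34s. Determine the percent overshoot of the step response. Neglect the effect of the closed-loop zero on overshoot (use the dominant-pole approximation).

22.3%

Forward path: (12.2 + 0.34s)·4.9/(s(s+5)). The closed-loop characteristic equation is s² + (5 + 4.9·0.34)s + 4.9·12.2 = 0.
That is s² + 6.666s + 59.78 = 0, so ω_n = 7.732 rad/s and ζ = 6.666/(2·7.732) = 0.4311.
%OS = 100·exp(−πζ/√(1−ζ²)) = 22.3%.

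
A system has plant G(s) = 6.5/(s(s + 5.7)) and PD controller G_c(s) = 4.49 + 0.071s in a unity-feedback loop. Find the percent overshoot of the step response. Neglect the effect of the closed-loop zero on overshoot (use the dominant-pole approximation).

Forward path: (4.49 + 0.071s)·6.5/(s(s+5.7)). The closed-loop characteristic equation is s² + (5.7 + 6.5·0.071)s + 6.5·4.49 = 0.
That is s² + 6.162s + 29.19 = 0, so ω_n = 5.402 rad/s and ζ = 6.162/(2·5.402) = 0.5703.
%OS = 100·exp(−πζ/√(1−ζ²)) = 11.3%.

11.3%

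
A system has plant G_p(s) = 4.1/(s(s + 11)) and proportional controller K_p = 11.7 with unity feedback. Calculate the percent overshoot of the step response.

Closed-loop characteristic equation: s² + 11s + 47.97 = 0, so ω_n = 6.926 rad/s and ζ = 11/(2·6.926) = 0.7941.
%OS = 100·exp(−πζ/√(1−ζ²)) = 100·exp(−π·0.7941/√0.3694) = 1.65%.

1.65%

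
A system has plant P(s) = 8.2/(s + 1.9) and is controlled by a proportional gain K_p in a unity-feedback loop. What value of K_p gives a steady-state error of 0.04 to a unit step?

K_p = 5.56

The loop is type 0, so e_ss(step) = 1/(1 + K_pos) with K_pos = K_p·P(0).
P(0) = 4.316. Require 1/(1 + K_p·4.316) = 0.04, so 1 + 4.316·K_p = 25.
K_p = (25 − 1)/4.316 = 5.56.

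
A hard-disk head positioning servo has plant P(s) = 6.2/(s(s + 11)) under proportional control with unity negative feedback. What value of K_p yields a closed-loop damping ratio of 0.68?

Closed-loop characteristic equation: s² + 11s + K_p·6.2 = 0.
So ω_n = √(6.2K_p) and 2ζω_n = 11, giving ζ = 11/(2√(6.2K_p)).
Setting ζ = 0.68: √(6.2K_p) = 11/(2·0.68) = 8.088, so K_p = 65.42/6.2 = 10.6.

K_p = 10.6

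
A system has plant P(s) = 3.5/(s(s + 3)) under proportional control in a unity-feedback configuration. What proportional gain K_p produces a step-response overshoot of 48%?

K_p = 12.4

From %OS = 100·exp(−πζ/√(1−ζ²)) = 48%, ζ = −ln(0.48)/√(π²+ln²(0.48)) = 0.2275.
Characteristic equation s² + 3s + 3.5K_p = 0 gives ζ = 3/(2√(3.5K_p)).
Setting ζ = 0.2275: √(3.5K_p) = 3/(2·0.2275) = 6.593, so K_p = 43.47/3.5 = 12.4.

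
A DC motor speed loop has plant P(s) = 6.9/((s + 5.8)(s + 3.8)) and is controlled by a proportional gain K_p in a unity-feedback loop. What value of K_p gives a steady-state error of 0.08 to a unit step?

K_p = 36.7

The loop is type 0, so e_ss(step) = 1/(1 + K_pos) with K_pos = K_p·P(0).
P(0) = 0.3131. Require 1/(1 + K_p·0.3131) = 0.08, so 1 + 0.3131·K_p = 12.5.
K_p = (12.5 − 1)/0.3131 = 36.7.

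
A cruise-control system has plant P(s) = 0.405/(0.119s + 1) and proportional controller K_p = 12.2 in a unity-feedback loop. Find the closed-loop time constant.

Closed loop: T(s) = K_p·P/(1+K_p·P) = 4.941/(0.119s + 1 + 4.941), with pole at s = −(1 + 4.941)/0.119 = −49.92.
Closed-loop time constant τ = 1/49.92 = 0.02 s.

τ = 0.02 s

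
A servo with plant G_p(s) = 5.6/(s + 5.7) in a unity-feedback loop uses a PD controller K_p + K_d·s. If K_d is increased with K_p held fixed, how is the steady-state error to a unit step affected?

unchanged

K_d affects only the transient (the s-coefficient); the DC loop gain, and hence e_ss, depends only on K_p.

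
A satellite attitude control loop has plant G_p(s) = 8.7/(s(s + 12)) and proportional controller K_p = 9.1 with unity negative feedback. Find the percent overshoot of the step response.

5.68%

From 1 + K_pG_p(s) = 0: s² + 12s + 79.17 = 0 ⇒ ω_n = 8.898, ζ = 0.6743.
%OS = 100·exp(−πζ/√(1−ζ²)) = 100·exp(−π·0.6743/√0.5453) = 5.68%.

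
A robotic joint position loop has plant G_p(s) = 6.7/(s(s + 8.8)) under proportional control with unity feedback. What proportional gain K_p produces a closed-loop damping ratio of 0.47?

K_p = 13.1

Closed-loop characteristic equation: s² + 8.8s + K_p·6.7 = 0.
So ω_n = √(6.7K_p) and 2ζω_n = 8.8, giving ζ = 8.8/(2√(6.7K_p)).
Setting ζ = 0.47: √(6.7K_p) = 8.8/(2·0.47) = 9.362, so K_p = 87.64/6.7 = 13.1.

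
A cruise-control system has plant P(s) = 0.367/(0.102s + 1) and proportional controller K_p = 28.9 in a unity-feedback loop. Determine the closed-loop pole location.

s = -113.8

Closed loop: T(s) = K_p·P/(1+K_p·P) = 10.61/(0.102s + 1 + 10.61), with pole at s = −(1 + 10.61)/0.102 = −113.8.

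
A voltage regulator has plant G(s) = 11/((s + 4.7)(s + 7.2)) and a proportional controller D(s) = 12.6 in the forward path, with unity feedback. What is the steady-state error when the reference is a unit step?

0.196

The loop is type 0. Static position error constant K_pos = D(0)·G(0) = 12.6·0.3251 = 4.096.
Steady-state error to a unit step: e_ss = 1/(1+K_pos) = 1/5.096 = 0.196.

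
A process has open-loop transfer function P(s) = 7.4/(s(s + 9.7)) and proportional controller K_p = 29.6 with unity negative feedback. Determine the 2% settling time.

T_s ≈ 0.825 s

From 1 + K_pP(s) = 0: s² + 9.7s + 219 = 0 ⇒ ω_n = 14.8, ζ = 0.3277.
2% settling time T_s ≈ 4/(ζω_n) = 4/4.85 = 0.825 s.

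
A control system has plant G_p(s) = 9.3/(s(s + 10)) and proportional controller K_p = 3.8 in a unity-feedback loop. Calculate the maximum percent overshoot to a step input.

0.756%

The closed-loop denominator s² + 10s + 35.34 gives ω_n = √35.34 = 5.945 and ζ = 10/(2ω_n) = 0.8411.
%OS = 100·exp(−πζ/√(1−ζ²)) = 100·exp(−π·0.8411/√0.2926) = 0.756%.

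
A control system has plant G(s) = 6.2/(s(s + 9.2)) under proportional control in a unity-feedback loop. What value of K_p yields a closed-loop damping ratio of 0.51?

K_p = 13.1

Closed-loop characteristic equation: s² + 9.2s + K_p·6.2 = 0.
So ω_n = √(6.2K_p) and 2ζω_n = 9.2, giving ζ = 9.2/(2√(6.2K_p)).
Setting ζ = 0.51: √(6.2K_p) = 9.2/(2·0.51) = 9.02, so K_p = 81.35/6.2 = 13.1.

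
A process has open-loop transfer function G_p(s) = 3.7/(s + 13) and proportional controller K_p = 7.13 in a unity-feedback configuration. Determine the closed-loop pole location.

s = -39.38

Closed-loop transfer function: T(s) = K_p·G_p(s)/(1 + K_p·G_p(s)) = 26.38/(s + 13 + 26.38) = 26.38/(s + 39.38).
The closed-loop pole is at s = −39.38.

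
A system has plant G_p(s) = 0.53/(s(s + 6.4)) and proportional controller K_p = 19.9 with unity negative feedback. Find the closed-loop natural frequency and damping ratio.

ω_n = 3.25 rad/s, ζ = 0.985

1 + K_p·G_p(s) = 0 gives s² + 6.4s + 10.55 = 0.
Matching s² + 2ζω_n s + ω_n²: ω_n = √10.55 = 3.248 rad/s and 2ζω_n = 6.4, so ζ = 6.4/(2·3.248) = 0.985.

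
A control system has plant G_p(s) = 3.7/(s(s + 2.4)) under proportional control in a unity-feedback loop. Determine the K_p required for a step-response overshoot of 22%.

K_p = 2.06

From %OS = 100·exp(−πζ/√(1−ζ²)) = 22%, ζ = −ln(0.22)/√(π²+ln²(0.22)) = 0.4342.
Characteristic equation s² + 2.4s + 3.7K_p = 0 gives ζ = 2.4/(2√(3.7K_p)).
Setting ζ = 0.4342: √(3.7K_p) = 2.4/(2·0.4342) = 2.764, so K_p = 7.639/3.7 = 2.06.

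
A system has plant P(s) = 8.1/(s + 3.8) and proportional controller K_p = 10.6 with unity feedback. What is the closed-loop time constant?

Closed-loop transfer function: T(s) = K_p·P(s)/(1 + K_p·P(s)) = 85.86/(s + 3.8 + 85.86) = 85.86/(s + 89.66).
Time constant τ = 1/89.66 = 0.0112 s.

τ = 0.0112 s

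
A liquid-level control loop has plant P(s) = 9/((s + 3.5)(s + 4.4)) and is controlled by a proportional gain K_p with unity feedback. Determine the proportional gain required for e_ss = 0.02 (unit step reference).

K_p = 83.8

The loop is type 0, so e_ss(step) = 1/(1 + K_pos) with K_pos = K_p·P(0).
P(0) = 0.5844. Require 1/(1 + K_p·0.5844) = 0.02, so 1 + 0.5844·K_p = 50.
K_p = (50 − 1)/0.5844 = 83.8.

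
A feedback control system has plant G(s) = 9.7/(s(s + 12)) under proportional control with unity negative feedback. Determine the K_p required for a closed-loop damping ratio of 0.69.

Closed-loop characteristic equation: s² + 12s + K_p·9.7 = 0.
So ω_n = √(9.7K_p) and 2ζω_n = 12, giving ζ = 12/(2√(9.7K_p)).
Setting ζ = 0.69: √(9.7K_p) = 12/(2·0.69) = 8.696, so K_p = 75.61/9.7 = 7.8.

K_p = 7.8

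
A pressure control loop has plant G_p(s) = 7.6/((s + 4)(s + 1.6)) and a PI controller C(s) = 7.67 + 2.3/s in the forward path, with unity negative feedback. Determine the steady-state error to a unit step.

The open loop C(s)G_p(s) has a pole at the origin (type 1), so the static position error constant is infinite and e_ss = 1/(1+∞) = 0.

0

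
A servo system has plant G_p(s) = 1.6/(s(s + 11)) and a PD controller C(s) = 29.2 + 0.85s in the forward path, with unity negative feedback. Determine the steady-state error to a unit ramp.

The loop has one pole at the origin (type 1). Velocity error constant K_v = lim_{s→0} s·C(s)G_p(s) = 29.2·1.6/11 = 4.247.
Steady-state error to a unit ramp: e_ss = 1/K_v = 0.235.

0.235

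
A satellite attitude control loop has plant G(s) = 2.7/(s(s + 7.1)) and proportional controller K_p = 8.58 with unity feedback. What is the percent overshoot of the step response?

Closed-loop characteristic equation: s² + 7.1s + 23.17 = 0, so ω_n = 4.813 rad/s and ζ = 7.1/(2·4.813) = 0.7376.
%OS = 100·exp(−πζ/√(1−ζ²)) = 100·exp(−π·0.7376/√0.456) = 3.23%.

3.23%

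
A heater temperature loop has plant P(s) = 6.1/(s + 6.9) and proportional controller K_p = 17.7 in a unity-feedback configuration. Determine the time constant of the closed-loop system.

τ = 0.00871 s

Closed-loop transfer function: T(s) = K_p·P(s)/(1 + K_p·P(s)) = 108/(s + 6.9 + 108) = 108/(s + 114.9).
Time constant τ = 1/114.9 = 0.00871 s.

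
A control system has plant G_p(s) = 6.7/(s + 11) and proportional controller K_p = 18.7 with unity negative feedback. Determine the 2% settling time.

Closed-loop transfer function: T(s) = K_p·G_p(s)/(1 + K_p·G_p(s)) = 125.3/(s + 11 + 125.3) = 125.3/(s + 136.3).
Time constant τ = 1/136.3 = 0.007337 s, so the 2% settling time is about 4τ = 0.0293 s.

T_s ≈ 0.0293 s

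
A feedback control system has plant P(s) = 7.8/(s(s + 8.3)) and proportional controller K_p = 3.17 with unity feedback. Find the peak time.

T_p = 1.15 s

From 1 + K_pP(s) = 0: s² + 8.3s + 24.73 = 0 ⇒ ω_n = 4.973, ζ = 0.8346.
Damped frequency ω_d = ω_n√(1−ζ²) = 2.739 rad/s, so peak time T_p = π/ω_d = 1.15 s.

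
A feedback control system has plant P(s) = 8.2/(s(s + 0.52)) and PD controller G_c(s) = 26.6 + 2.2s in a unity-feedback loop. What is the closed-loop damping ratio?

Forward path: (26.6 + 2.2s)·8.2/(s(s+0.52)). The closed-loop characteristic equation is s² + (0.52 + 8.2·2.2)s + 8.2·26.6 = 0.
That is s² + 18.56s + 218.1 = 0, so ω_n = 14.77 rad/s and ζ = 18.56/(2·14.77) = 0.6283.

ζ = 0.628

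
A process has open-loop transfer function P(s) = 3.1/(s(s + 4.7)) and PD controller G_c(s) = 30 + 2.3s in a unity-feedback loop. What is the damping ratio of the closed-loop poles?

ζ = 0.613

Forward path: (30 + 2.3s)·3.1/(s(s+4.7)). The closed-loop characteristic equation is s² + (4.7 + 3.1·2.3)s + 3.1·30 = 0.
That is s² + 11.83s + 93 = 0, so ω_n = 9.644 rad/s and ζ = 11.83/(2·9.644) = 0.6134.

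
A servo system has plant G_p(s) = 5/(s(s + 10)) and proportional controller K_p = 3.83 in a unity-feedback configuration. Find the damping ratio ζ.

ζ = 1.14

1 + K_p·G_p(s) = 0 gives s² + 10s + 19.15 = 0.
So ω_n² = 19.15 ⇒ ω_n = 4.376 rad/s, and ζ = 10/(2ω_n) = 1.14.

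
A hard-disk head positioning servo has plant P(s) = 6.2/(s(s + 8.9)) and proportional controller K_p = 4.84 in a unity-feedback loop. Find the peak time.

T_p = 0.983 s

The closed-loop denominator s² + 8.9s + 30.01 gives ω_n = √30.01 = 5.478 and ζ = 8.9/(2ω_n) = 0.8123.
Damped frequency ω_d = ω_n√(1−ζ²) = 3.195 rad/s, so peak time T_p = π/ω_d = 0.983 s.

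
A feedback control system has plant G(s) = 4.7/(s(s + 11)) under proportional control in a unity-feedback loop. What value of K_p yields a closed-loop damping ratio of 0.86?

K_p = 8.7

Closed-loop characteristic equation: s² + 11s + K_p·4.7 = 0.
So ω_n = √(4.7K_p) and 2ζω_n = 11, giving ζ = 11/(2√(4.7K_p)).
Setting ζ = 0.86: √(4.7K_p) = 11/(2·0.86) = 6.395, so K_p = 40.9/4.7 = 8.7.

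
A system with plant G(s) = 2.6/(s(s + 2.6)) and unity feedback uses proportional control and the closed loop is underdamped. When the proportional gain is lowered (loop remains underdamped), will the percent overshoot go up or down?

decrease

ζ = 2.6/(2√(2.6K_p)) rises as K_p falls; higher damping means less overshoot.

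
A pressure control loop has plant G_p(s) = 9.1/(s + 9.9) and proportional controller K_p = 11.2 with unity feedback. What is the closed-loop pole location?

Closed-loop transfer function: T(s) = K_p·G_p(s)/(1 + K_p·G_p(s)) = 101.9/(s + 9.9 + 101.9) = 101.9/(s + 111.8).
The closed-loop pole is at s = −111.8.

s = -111.8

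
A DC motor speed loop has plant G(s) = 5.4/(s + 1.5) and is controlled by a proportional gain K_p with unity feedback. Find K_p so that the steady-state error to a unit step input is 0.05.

For a type-0 loop with proportional control, e_ss = 1/(1 + K_p·G(0)).
G(0) = 3.6. Require 1/(1 + K_p·3.6) = 0.05, so 1 + 3.6·K_p = 20.
K_p = (20 − 1)/3.6 = 5.28.

K_p = 5.28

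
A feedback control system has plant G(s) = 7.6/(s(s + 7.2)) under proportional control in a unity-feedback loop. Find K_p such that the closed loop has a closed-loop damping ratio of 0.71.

Closed-loop characteristic equation: s² + 7.2s + K_p·7.6 = 0.
So ω_n = √(7.6K_p) and 2ζω_n = 7.2, giving ζ = 7.2/(2√(7.6K_p)).
Setting ζ = 0.71: √(7.6K_p) = 7.2/(2·0.71) = 5.07, so K_p = 25.71/7.6 = 3.38.

K_p = 3.38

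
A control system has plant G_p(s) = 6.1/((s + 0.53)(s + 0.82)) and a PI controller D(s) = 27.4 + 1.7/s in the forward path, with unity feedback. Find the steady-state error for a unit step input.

The open loop D(s)G_p(s) has a pole at the origin (type 1), so the static position error constant is infinite and e_ss = 1/(1+∞) = 0.

0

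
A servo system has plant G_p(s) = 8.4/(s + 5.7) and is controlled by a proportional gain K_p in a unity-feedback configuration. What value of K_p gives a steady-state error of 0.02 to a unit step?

Steady-state error for a unit step on this type-0 loop is 1/(1 + K_p·G_p(0)).
G_p(0) = 1.474. Require 1/(1 + K_p·1.474) = 0.02, so 1 + 1.474·K_p = 50.
K_p = (50 − 1)/1.474 = 33.2.

K_p = 33.2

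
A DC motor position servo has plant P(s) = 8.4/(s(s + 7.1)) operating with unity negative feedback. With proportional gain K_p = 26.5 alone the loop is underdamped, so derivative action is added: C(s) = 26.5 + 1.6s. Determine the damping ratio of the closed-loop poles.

Forward path: (26.5 + 1.6s)·8.4/(s(s+7.1)). The closed-loop characteristic equation is s² + (7.1 + 8.4·1.6)s + 8.4·26.5 = 0.
That is s² + 20.54s + 222.6 = 0, so ω_n = 14.92 rad/s and ζ = 20.54/(2·14.92) = 0.6883.

ζ = 0.688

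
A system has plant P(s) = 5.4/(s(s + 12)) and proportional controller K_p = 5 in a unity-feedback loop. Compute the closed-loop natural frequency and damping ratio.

With unity feedback the closed-loop characteristic equation is s² + 12s + 5·5.4 = s² + 12s + 27 = 0.
Matching s² + 2ζω_n s + ω_n²: ω_n = √27 = 5.196 rad/s and 2ζω_n = 12, so ζ = 12/(2·5.196) = 1.15.

ω_n = 5.2 rad/s, ζ = 1.15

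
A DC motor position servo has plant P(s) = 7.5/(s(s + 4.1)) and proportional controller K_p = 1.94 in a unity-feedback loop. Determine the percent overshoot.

Closed-loop characteristic equation: s² + 4.1s + 14.55 = 0, so ω_n = 3.814 rad/s and ζ = 4.1/(2·3.814) = 0.5374.
%OS = 100·exp(−πζ/√(1−ζ²)) = 100·exp(−π·0.5374/√0.7112) = 13.5%.

13.5%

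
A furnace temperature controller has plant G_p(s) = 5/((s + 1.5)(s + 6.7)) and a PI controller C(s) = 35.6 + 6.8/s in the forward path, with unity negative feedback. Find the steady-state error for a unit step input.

0

The open loop C(s)G_p(s) has a pole at the origin (type 1), so the static position error constant is infinite and e_ss = 1/(1+∞) = 0.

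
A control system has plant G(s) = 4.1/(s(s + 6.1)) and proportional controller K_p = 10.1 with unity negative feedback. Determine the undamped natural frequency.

ω_n = 6.44 rad/s

With unity feedback the closed-loop characteristic equation is s² + 6.1s + 10.1·4.1 = s² + 6.1s + 41.41 = 0.
Matching s² + 2ζω_n s + ω_n²: ω_n = √41.41 = 6.435 rad/s and 2ζω_n = 6.1, so ζ = 6.1/(2·6.435) = 0.474.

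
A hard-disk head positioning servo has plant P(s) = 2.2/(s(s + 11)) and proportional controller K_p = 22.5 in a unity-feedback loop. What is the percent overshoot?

1.95%

Closed-loop characteristic equation: s² + 11s + 49.5 = 0, so ω_n = 7.036 rad/s and ζ = 11/(2·7.036) = 0.7817.
%OS = 100·exp(−πζ/√(1−ζ²)) = 100·exp(−π·0.7817/√0.3889) = 1.95%.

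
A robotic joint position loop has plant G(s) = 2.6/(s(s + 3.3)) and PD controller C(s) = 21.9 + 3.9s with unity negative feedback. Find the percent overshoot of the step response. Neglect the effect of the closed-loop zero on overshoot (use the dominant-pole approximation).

0.213%

Forward path: (21.9 + 3.9s)·2.6/(s(s+3.3)). The closed-loop characteristic equation is s² + (3.3 + 2.6·3.9)s + 2.6·21.9 = 0.
That is s² + 13.44s + 56.94 = 0, so ω_n = 7.546 rad/s and ζ = 13.44/(2·7.546) = 0.8906.
%OS = 100·exp(−πζ/√(1−ζ²)) = 0.213%.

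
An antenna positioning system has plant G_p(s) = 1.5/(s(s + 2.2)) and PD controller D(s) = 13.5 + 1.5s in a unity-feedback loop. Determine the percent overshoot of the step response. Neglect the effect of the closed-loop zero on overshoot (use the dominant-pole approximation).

16.7%

Forward path: (13.5 + 1.5s)·1.5/(s(s+2.2)). The closed-loop characteristic equation is s² + (2.2 + 1.5·1.5)s + 1.5·13.5 = 0.
That is s² + 4.45s + 20.25 = 0, so ω_n = 4.5 rad/s and ζ = 4.45/(2·4.5) = 0.4944.
%OS = 100·exp(−πζ/√(1−ζ²)) = 16.7%.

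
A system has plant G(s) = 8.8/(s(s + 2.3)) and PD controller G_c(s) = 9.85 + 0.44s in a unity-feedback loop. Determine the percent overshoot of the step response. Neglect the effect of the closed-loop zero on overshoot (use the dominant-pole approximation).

33.2%

Forward path: (9.85 + 0.44s)·8.8/(s(s+2.3)). The closed-loop characteristic equation is s² + (2.3 + 8.8·0.44)s + 8.8·9.85 = 0.
That is s² + 6.172s + 86.68 = 0, so ω_n = 9.31 rad/s and ζ = 6.172/(2·9.31) = 0.3315.
%OS = 100·exp(−πζ/√(1−ζ²)) = 33.2%.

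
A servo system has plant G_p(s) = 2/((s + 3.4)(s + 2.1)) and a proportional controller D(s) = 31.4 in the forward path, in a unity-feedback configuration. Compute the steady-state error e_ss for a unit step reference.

0.102

The loop is type 0. Static position error constant K_pos = D(0)·G_p(0) = 31.4·0.2801 = 8.796.
Steady-state error to a unit step: e_ss = 1/(1+K_pos) = 1/9.796 = 0.102.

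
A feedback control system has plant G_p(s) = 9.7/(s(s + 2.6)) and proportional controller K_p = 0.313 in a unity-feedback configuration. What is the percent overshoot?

2.96%

The closed-loop denominator s² + 2.6s + 3.036 gives ω_n = √3.036 = 1.742 and ζ = 2.6/(2ω_n) = 0.7461.
%OS = 100·exp(−πζ/√(1−ζ²)) = 100·exp(−π·0.7461/√0.4434) = 2.96%.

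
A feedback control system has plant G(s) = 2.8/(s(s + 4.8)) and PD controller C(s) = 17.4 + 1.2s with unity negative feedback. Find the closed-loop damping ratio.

Forward path: (17.4 + 1.2s)·2.8/(s(s+4.8)). The closed-loop characteristic equation is s² + (4.8 + 2.8·1.2)s + 2.8·17.4 = 0.
That is s² + 8.16s + 48.72 = 0, so ω_n = 6.98 rad/s and ζ = 8.16/(2·6.98) = 0.5845.

ζ = 0.585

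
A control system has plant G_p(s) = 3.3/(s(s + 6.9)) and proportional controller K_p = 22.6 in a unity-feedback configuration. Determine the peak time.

T_p = 0.397 s

From 1 + K_pG_p(s) = 0: s² + 6.9s + 74.58 = 0 ⇒ ω_n = 8.636, ζ = 0.3995.
Damped frequency ω_d = ω_n√(1−ζ²) = 7.917 rad/s, so peak time T_p = π/ω_d = 0.397 s.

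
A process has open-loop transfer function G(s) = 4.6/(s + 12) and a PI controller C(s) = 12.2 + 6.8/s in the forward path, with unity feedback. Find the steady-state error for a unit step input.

0

The open loop C(s)G(s) has a pole at the origin (type 1), so the static position error constant is infinite and e_ss = 1/(1+∞) = 0.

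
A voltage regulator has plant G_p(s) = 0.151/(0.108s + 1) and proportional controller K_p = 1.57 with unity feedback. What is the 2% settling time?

Closed loop: T(s) = K_p·G_p/(1+K_p·G_p) = 0.2371/(0.108s + 1 + 0.2371), with pole at s = −(1 + 0.2371)/0.108 = −11.45.
τ = 1/11.45 = 0.0873 s, so 2% settling time ≈ 4τ = 0.349 s.

T_s ≈ 0.349 s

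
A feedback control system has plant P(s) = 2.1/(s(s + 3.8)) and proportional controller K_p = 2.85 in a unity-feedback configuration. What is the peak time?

T_p = 2.04 s

The closed-loop denominator s² + 3.8s + 5.985 gives ω_n = √5.985 = 2.446 and ζ = 3.8/(2ω_n) = 0.7766.
Damped frequency ω_d = ω_n√(1−ζ²) = 1.541 rad/s, so peak time T_p = π/ω_d = 2.04 s.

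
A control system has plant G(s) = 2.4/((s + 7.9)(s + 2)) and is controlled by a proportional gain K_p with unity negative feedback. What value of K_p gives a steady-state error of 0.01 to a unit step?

K_p = 652

Steady-state error for a unit step on this type-0 loop is 1/(1 + K_p·G(0)).
G(0) = 0.1519. Require 1/(1 + K_p·0.1519) = 0.01, so 1 + 0.1519·K_p = 100.
K_p = (100 − 1)/0.1519 = 652.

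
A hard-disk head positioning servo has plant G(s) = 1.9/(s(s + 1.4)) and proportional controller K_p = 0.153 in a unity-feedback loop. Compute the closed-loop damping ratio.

With unity feedback the closed-loop characteristic equation is s² + 1.4s + 0.153·1.9 = s² + 1.4s + 0.2907 = 0.
Matching s² + 2ζω_n s + ω_n²: ω_n = √0.2907 = 0.5392 rad/s and 2ζω_n = 1.4, so ζ = 1.4/(2·0.5392) = 1.3.

ζ = 1.3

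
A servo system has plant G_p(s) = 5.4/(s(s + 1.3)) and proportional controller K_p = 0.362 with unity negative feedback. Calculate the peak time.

The closed-loop denominator s² + 1.3s + 1.955 gives ω_n = √1.955 = 1.398 and ζ = 1.3/(2ω_n) = 0.4649.
Damped frequency ω_d = ω_n√(1−ζ²) = 1.238 rad/s, so peak time T_p = π/ω_d = 2.54 s.

T_p = 2.54 s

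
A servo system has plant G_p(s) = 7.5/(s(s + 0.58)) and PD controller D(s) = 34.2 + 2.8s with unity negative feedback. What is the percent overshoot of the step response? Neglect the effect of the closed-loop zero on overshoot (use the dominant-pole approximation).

5.7%

Forward path: (34.2 + 2.8s)·7.5/(s(s+0.58)). The closed-loop characteristic equation is s² + (0.58 + 7.5·2.8)s + 7.5·34.2 = 0.
That is s² + 21.58s + 256.5 = 0, so ω_n = 16.02 rad/s and ζ = 21.58/(2·16.02) = 0.6737.
%OS = 100·exp(−πζ/√(1−ζ²)) = 5.7%.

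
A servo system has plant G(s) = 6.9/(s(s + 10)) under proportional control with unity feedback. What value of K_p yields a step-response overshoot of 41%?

K_p = 48.6

From %OS = 100·exp(−πζ/√(1−ζ²)) = 41%, ζ = −ln(0.41)/√(π²+ln²(0.41)) = 0.273.
Characteristic equation s² + 10s + 6.9K_p = 0 gives ζ = 10/(2√(6.9K_p)).
Setting ζ = 0.273: √(6.9K_p) = 10/(2·0.273) = 18.31, so K_p = 335.4/6.9 = 48.6.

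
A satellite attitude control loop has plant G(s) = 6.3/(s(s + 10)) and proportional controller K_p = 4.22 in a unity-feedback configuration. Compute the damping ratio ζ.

ζ = 0.97

1 + K_p·G(s) = 0 gives s² + 10s + 26.59 = 0.
So ω_n² = 26.59 ⇒ ω_n = 5.156 rad/s, and ζ = 10/(2ω_n) = 0.97.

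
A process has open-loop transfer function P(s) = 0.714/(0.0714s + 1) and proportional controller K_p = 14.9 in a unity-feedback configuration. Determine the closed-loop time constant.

Closed loop: T(s) = K_p·P/(1+K_p·P) = 10.64/(0.0714s + 1 + 10.64), with pole at s = −(1 + 10.64)/0.0714 = −163.
Closed-loop time constant τ = 1/163 = 0.00613 s.

τ = 0.00613 s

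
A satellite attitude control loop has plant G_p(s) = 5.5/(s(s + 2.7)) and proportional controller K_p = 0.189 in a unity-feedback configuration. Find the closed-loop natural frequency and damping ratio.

The closed-loop denominator is s(s+2.7) + 0.189·5.5 = s² + 2.7s + 1.04.
So ω_n² = 1.04 ⇒ ω_n = 1.02 rad/s, and ζ = 2.7/(2ω_n) = 1.32.

ω_n = 1.02 rad/s, ζ = 1.32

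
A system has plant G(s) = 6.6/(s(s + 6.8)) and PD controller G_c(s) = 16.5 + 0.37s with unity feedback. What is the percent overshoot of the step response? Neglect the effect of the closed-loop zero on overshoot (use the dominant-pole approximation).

21.2%

Forward path: (16.5 + 0.37s)·6.6/(s(s+6.8)). The closed-loop characteristic equation is s² + (6.8 + 6.6·0.37)s + 6.6·16.5 = 0.
That is s² + 9.242s + 108.9 = 0, so ω_n = 10.44 rad/s and ζ = 9.242/(2·10.44) = 0.4428.
%OS = 100·exp(−πζ/√(1−ζ²)) = 21.2%.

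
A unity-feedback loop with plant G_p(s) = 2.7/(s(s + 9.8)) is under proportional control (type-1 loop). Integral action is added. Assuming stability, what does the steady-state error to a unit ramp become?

The integrator raises the loop to type 2, so K_v → ∞ and e_ss to a ramp is zero.

0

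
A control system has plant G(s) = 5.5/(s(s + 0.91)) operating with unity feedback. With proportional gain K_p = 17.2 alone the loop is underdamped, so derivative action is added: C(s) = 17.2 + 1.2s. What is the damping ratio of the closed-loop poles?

Forward path: (17.2 + 1.2s)·5.5/(s(s+0.91)). The closed-loop characteristic equation is s² + (0.91 + 5.5·1.2)s + 5.5·17.2 = 0.
That is s² + 7.51s + 94.6 = 0, so ω_n = 9.726 rad/s and ζ = 7.51/(2·9.726) = 0.3861.

ζ = 0.386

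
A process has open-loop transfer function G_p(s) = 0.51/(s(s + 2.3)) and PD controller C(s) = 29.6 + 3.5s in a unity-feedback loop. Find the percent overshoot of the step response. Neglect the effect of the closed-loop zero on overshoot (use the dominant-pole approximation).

Forward path: (29.6 + 3.5s)·0.51/(s(s+2.3)). The closed-loop characteristic equation is s² + (2.3 + 0.51·3.5)s + 0.51·29.6 = 0.
That is s² + 4.085s + 15.1 = 0, so ω_n = 3.885 rad/s and ζ = 4.085/(2·3.885) = 0.5257.
%OS = 100·exp(−πζ/√(1−ζ²)) = 14.4%.

14.4%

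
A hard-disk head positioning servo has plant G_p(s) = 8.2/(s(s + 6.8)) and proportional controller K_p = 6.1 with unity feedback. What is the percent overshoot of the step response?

The closed-loop denominator s² + 6.8s + 50.02 gives ω_n = √50.02 = 7.072 and ζ = 6.8/(2ω_n) = 0.4807.
%OS = 100·exp(−πζ/√(1−ζ²)) = 100·exp(−π·0.4807/√0.7689) = 17.9%.

17.9%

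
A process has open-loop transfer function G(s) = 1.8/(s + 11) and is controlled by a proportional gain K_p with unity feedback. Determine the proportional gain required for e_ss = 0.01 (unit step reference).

For a type-0 loop with proportional control, e_ss = 1/(1 + K_p·G(0)).
G(0) = 0.1636. Require 1/(1 + K_p·0.1636) = 0.01, so 1 + 0.1636·K_p = 100.
K_p = (100 − 1)/0.1636 = 605.

K_p = 605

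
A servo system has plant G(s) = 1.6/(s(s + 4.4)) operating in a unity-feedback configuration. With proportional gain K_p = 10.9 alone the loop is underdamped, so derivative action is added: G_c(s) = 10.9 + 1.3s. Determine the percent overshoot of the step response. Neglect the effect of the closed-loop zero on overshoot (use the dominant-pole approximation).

Forward path: (10.9 + 1.3s)·1.6/(s(s+4.4)). The closed-loop characteristic equation is s² + (4.4 + 1.6·1.3)s + 1.6·10.9 = 0.
That is s² + 6.48s + 17.44 = 0, so ω_n = 4.176 rad/s and ζ = 6.48/(2·4.176) = 0.7758.
%OS = 100·exp(−πζ/√(1−ζ²)) = 2.1%.

2.1%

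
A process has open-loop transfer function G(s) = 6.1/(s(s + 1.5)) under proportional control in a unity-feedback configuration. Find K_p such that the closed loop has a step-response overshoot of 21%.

K_p = 0.466

From %OS = 100·exp(−πζ/√(1−ζ²)) = 21%, ζ = −ln(0.21)/√(π²+ln²(0.21)) = 0.4449.
Characteristic equation s² + 1.5s + 6.1K_p = 0 gives ζ = 1.5/(2√(6.1K_p)).
Setting ζ = 0.4449: √(6.1K_p) = 1.5/(2·0.4449) = 1.686, so K_p = 2.842/6.1 = 0.466.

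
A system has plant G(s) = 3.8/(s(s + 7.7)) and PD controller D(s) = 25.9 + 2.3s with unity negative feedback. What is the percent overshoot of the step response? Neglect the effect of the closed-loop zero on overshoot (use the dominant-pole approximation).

Forward path: (25.9 + 2.3s)·3.8/(s(s+7.7)). The closed-loop characteristic equation is s² + (7.7 + 3.8·2.3)s + 3.8·25.9 = 0.
That is s² + 16.44s + 98.42 = 0, so ω_n = 9.921 rad/s and ζ = 16.44/(2·9.921) = 0.8286.
%OS = 100·exp(−πζ/√(1−ζ²)) = 0.957%.

0.957%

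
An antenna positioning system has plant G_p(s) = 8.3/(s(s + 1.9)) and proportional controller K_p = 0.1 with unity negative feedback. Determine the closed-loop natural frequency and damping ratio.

1 + K_p·G_p(s) = 0 gives s² + 1.9s + 0.83 = 0.
So ω_n² = 0.83 ⇒ ω_n = 0.911 rad/s, and ζ = 1.9/(2ω_n) = 1.04.

ω_n = 0.911 rad/s, ζ = 1.04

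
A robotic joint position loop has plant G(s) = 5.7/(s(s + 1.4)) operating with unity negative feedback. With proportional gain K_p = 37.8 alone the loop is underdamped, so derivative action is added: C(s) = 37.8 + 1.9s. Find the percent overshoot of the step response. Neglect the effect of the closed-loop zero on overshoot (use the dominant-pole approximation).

Forward path: (37.8 + 1.9s)·5.7/(s(s+1.4)). The closed-loop characteristic equation is s² + (1.4 + 5.7·1.9)s + 5.7·37.8 = 0.
That is s² + 12.23s + 215.5 = 0, so ω_n = 14.68 rad/s and ζ = 12.23/(2·14.68) = 0.4166.
%OS = 100·exp(−πζ/√(1−ζ²)) = 23.7%.

23.7%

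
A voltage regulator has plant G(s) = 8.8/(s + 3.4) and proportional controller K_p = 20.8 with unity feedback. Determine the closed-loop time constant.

τ = 0.00536 s

Closed-loop transfer function: T(s) = K_p·G(s)/(1 + K_p·G(s)) = 183/(s + 3.4 + 183) = 183/(s + 186.4).
Time constant τ = 1/186.4 = 0.00536 s.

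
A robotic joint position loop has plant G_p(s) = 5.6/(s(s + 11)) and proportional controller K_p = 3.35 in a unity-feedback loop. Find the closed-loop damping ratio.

1 + K_p·G_p(s) = 0 gives s² + 11s + 18.76 = 0.
So ω_n² = 18.76 ⇒ ω_n = 4.331 rad/s, and ζ = 11/(2ω_n) = 1.27.

ζ = 1.27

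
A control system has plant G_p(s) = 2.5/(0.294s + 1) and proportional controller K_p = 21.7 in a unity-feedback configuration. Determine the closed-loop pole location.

s = -187.9

Closed loop: T(s) = K_p·G_p/(1+K_p·G_p) = 54.25/(0.294s + 1 + 54.25), with pole at s = −(1 + 54.25)/0.294 = −187.9.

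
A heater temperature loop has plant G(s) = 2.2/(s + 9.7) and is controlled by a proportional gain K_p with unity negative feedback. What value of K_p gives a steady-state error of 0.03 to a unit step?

K_p = 143

For a type-0 loop with proportional control, e_ss = 1/(1 + K_p·G(0)).
G(0) = 0.2268. Require 1/(1 + K_p·0.2268) = 0.03, so 1 + 0.2268·K_p = 33.33.
K_p = (33.33 − 1)/0.2268 = 143.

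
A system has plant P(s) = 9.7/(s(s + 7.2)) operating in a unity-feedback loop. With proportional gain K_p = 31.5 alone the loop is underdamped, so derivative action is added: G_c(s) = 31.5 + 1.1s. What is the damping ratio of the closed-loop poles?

Forward path: (31.5 + 1.1s)·9.7/(s(s+7.2)). The closed-loop characteristic equation is s² + (7.2 + 9.7·1.1)s + 9.7·31.5 = 0.
That is s² + 17.87s + 305.5 = 0, so ω_n = 17.48 rad/s and ζ = 17.87/(2·17.48) = 0.5112.

ζ = 0.511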